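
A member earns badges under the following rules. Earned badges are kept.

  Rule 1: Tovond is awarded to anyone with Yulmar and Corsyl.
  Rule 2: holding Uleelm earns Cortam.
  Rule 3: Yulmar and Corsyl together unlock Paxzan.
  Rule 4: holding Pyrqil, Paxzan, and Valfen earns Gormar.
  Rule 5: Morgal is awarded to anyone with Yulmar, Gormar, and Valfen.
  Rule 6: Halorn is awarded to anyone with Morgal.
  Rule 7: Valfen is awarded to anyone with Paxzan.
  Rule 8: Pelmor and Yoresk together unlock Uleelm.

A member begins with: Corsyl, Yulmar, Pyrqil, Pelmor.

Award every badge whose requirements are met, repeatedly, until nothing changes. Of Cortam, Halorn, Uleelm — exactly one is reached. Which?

Halorn

With Yulmar and Corsyl, Paxzan is earned (Rule 3).
With Paxzan, Valfen is earned (Rule 7).
With Pyrqil, Paxzan, and Valfen, Gormar is earned (Rule 4).
With Yulmar, Gormar, and Valfen, Morgal is earned (Rule 5).
With Morgal, Halorn is earned (Rule 6).
Uleelm would need Pelmor and Yoresk (Rule 8), but Yoresk is never earned. Cortam would need Uleelm (Rule 2), but Uleelm is never earned.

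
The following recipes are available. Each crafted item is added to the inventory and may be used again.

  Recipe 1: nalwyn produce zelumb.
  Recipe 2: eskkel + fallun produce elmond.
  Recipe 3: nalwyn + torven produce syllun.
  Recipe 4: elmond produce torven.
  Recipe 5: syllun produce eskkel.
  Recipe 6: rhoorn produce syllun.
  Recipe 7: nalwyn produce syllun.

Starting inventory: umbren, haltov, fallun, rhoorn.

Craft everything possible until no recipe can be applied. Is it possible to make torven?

Using Recipe 6, rhoorn makes syllun.
Using Recipe 5, syllun makes eskkel.
Using Recipe 2, eskkel and fallun make elmond.
Using Recipe 4, elmond makes torven.

Yes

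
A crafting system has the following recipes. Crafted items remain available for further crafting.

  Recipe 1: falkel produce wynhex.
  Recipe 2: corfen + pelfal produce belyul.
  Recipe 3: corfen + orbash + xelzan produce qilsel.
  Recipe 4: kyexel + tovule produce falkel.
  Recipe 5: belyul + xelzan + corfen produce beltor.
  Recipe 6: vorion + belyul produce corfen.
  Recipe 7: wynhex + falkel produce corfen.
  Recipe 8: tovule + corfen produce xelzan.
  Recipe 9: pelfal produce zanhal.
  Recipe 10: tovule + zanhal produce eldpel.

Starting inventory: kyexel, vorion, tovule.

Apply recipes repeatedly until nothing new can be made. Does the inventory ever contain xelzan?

Yes

kyexel + tovule → falkel (Recipe 4).
falkel → wynhex (Recipe 1).
wynhex + falkel → corfen (Recipe 7).
Using Recipe 8, tovule and corfen make xelzan.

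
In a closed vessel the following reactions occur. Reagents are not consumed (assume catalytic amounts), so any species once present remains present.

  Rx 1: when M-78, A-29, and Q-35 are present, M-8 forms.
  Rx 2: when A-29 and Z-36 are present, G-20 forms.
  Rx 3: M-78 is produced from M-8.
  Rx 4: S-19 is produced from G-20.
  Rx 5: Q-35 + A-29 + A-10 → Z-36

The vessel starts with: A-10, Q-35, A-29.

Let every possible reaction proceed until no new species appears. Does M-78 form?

No

M-78 would need M-8 (Rx 3), but M-8 never forms.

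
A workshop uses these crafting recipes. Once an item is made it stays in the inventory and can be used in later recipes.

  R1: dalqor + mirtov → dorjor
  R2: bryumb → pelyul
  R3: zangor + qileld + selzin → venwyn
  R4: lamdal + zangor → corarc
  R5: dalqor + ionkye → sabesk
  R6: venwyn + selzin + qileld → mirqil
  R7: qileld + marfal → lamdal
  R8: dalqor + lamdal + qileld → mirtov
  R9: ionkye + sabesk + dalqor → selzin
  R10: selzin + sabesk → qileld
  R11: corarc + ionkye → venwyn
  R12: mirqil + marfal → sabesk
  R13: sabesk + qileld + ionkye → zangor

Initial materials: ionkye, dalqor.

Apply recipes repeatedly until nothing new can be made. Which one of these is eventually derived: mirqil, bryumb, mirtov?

mirqil

Using R5, dalqor and ionkye make sabesk.
Using R9, ionkye, sabesk, and dalqor make selzin.
Using R10, selzin and sabesk make qileld.
Using R13, sabesk, qileld, and ionkye make zangor.
Using R3, zangor, qileld, and selzin make venwyn.
Using R6, venwyn, selzin, and qileld make mirqil.
No rule produces bryumb, and it is not given. mirtov would need dalqor, lamdal, and qileld (R8), but lamdal is never obtained.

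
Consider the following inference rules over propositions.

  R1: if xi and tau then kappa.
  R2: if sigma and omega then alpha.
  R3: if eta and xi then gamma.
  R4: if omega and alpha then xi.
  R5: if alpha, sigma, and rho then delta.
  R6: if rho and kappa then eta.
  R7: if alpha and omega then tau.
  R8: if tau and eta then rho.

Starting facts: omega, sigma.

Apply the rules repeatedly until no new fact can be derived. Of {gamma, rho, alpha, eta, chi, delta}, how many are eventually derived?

1

From sigma and omega, R2 gives alpha.
gamma would need eta and xi (R3), but eta is never established.
rho would need tau and eta (R8), but eta is never established.
alpha: reached.
eta would need rho and kappa (R6), but rho is never established.
No rule produces chi, and it is not given.
delta would need alpha, sigma, and rho (R5), but rho is never established.
Reached: alpha — 1 of the 6.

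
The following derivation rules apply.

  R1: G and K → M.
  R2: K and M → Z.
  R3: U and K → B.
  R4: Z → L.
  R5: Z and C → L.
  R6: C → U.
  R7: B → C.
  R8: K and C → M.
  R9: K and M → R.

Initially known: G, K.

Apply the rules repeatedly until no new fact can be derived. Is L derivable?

From G and K, R1 gives M.
From K and M, R2 gives Z.
From Z, R4 gives L.

Yes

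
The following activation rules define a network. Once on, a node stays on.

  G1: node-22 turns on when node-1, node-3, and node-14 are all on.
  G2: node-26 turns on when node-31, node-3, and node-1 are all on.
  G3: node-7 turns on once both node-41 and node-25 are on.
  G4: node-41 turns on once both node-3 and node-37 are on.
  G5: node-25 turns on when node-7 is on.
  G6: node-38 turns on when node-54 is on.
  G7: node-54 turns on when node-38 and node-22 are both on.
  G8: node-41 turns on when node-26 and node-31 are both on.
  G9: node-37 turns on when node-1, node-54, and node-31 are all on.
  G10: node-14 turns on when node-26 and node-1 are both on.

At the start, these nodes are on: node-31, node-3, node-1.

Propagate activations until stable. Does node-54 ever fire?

node-54 would need node-38 and node-22 (G7), but node-38 never turns on.

No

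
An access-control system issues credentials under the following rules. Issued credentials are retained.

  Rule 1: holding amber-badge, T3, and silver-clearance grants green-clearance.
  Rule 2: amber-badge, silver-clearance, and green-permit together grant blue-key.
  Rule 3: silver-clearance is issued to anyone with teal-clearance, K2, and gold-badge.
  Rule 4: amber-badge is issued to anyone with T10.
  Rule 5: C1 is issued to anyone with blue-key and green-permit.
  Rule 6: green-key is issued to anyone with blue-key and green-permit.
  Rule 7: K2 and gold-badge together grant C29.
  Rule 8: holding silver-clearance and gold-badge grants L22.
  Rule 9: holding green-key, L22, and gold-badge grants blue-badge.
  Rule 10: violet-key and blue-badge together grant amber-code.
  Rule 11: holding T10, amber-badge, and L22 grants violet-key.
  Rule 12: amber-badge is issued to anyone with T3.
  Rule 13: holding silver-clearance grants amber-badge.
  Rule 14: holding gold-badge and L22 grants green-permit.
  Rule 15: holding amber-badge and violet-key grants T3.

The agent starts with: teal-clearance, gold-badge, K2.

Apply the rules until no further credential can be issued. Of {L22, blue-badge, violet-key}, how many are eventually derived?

2

Holding teal-clearance, K2, and gold-badge grants silver-clearance (Rule 3).
Holding silver-clearance and gold-badge grants L22 (Rule 8).
Holding silver-clearance grants amber-badge (Rule 13).
Holding gold-badge and L22 grants green-permit (Rule 14).
Holding amber-badge, silver-clearance, and green-permit grants blue-key (Rule 2).
Holding blue-key and green-permit grants green-key (Rule 6).
Holding green-key, L22, and gold-badge grants blue-badge (Rule 9).
L22: reached.
blue-badge: reached.
violet-key would need T10, amber-badge, and L22 (Rule 11), but T10 is never granted.
Reached: L22 and blue-badge — 2 of the 3.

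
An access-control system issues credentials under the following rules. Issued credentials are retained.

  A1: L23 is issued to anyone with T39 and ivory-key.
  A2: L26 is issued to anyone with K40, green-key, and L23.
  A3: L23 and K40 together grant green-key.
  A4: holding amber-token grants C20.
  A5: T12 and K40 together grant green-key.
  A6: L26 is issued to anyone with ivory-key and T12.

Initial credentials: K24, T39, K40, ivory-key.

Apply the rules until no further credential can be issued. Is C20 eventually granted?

No

C20 would need amber-token (A4), but amber-token is never granted.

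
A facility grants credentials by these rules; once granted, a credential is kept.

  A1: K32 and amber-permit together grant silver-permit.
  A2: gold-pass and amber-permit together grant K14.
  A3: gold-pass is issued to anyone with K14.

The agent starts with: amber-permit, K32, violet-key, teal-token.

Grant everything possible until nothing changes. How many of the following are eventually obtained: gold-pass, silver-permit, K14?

1

Holding K32 and amber-permit grants silver-permit (A1).
gold-pass would need K14 (A3), but K14 is never granted.
silver-permit: reached.
K14 would need gold-pass and amber-permit (A2), but gold-pass is never granted.
Reached: silver-permit — 1 of the 3.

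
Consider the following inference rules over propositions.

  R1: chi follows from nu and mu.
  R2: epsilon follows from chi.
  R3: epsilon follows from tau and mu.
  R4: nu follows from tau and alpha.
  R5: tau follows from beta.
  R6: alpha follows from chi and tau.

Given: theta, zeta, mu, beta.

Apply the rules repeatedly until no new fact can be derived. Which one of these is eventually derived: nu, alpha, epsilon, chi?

epsilon

beta holds, so tau follows (R5).
From tau and mu, R3 gives epsilon.
nu would need tau and alpha (R4), but alpha is never established. alpha would need chi and tau (R6), but chi is never established. chi would need nu and mu (R1), but nu is never established.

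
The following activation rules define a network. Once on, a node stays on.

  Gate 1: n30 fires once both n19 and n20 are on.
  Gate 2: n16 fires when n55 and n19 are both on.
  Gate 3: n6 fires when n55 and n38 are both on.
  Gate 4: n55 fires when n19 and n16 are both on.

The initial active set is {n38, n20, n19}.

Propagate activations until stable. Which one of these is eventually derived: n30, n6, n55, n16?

n30

Gate 1: n19 and n20 on → n30 on.
n55 would need n19 and n16 (Gate 4), but n16 never turns on. n6 would need n55 and n38 (Gate 3), but n55 never turns on. n16 would need n55 and n19 (Gate 2), but n55 never turns on.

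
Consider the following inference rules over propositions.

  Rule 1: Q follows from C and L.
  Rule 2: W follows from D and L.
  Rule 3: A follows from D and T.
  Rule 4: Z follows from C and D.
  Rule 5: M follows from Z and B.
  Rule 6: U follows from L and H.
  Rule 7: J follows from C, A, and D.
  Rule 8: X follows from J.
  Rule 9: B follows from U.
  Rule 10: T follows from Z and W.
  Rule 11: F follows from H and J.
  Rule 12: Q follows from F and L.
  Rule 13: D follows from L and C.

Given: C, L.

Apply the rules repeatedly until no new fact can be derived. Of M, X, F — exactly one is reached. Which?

From L and C, Rule 13 gives D.
From C and D, Rule 4 gives Z.
D and L hold, so W follows (Rule 2).
Z and W hold, so T follows (Rule 10).
D and T hold, so A follows (Rule 3).
C, A, and D hold, so J follows (Rule 7).
From J, Rule 8 gives X.
M would need Z and B (Rule 5), but B is never established. F would need H and J (Rule 11), but H is never established.

X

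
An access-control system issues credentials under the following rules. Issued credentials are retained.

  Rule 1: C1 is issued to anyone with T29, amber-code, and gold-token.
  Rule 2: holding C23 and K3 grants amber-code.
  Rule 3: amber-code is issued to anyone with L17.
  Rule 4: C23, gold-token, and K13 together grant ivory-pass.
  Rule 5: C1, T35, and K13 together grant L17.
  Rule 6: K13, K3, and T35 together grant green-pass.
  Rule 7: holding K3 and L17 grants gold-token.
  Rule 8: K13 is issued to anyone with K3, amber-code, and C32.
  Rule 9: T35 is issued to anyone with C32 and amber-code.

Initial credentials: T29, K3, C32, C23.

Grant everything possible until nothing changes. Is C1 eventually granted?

No

C1 would need T29, amber-code, and gold-token (Rule 1), but gold-token is never granted.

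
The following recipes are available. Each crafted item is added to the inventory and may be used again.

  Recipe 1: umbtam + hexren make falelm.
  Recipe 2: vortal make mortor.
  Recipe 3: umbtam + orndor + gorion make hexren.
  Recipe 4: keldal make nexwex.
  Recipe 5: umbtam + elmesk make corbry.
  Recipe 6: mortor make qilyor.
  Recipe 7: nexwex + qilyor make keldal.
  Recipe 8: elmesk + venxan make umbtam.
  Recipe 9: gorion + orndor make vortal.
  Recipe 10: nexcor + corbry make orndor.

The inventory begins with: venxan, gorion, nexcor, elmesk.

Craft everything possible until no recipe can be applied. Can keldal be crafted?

keldal would need nexwex and qilyor (Recipe 7), but nexwex is never obtained.

No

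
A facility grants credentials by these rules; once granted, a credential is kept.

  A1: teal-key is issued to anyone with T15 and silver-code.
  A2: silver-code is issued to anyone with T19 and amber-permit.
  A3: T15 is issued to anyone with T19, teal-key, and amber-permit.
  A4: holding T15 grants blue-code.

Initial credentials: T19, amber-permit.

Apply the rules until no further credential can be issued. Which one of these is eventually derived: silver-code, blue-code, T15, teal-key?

Holding T19 and amber-permit grants silver-code (A2).
teal-key would need T15 and silver-code (A1), but T15 is never granted. T15 would need T19, teal-key, and amber-permit (A3), but teal-key is never granted. blue-code would need T15 (A4), but T15 is never granted.

silver-code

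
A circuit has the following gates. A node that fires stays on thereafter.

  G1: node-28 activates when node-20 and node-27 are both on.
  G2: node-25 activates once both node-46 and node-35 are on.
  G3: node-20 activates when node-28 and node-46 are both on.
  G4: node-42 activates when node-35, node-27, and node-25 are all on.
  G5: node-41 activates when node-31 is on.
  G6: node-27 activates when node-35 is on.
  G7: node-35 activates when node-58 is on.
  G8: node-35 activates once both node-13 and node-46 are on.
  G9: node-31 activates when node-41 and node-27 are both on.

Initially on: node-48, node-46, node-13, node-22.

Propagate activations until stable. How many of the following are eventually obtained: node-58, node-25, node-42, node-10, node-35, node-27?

4

G8: node-13 and node-46 on → node-35 on.
node-35 is on, so node-27 activates (G6).
node-46 and node-35 are on, so node-25 activates (G2).
G4: node-35, node-27, and node-25 on → node-42 on.
No rule produces node-58, and it is not given.
node-25: reached.
node-42: reached.
No rule produces node-10, and it is not given.
node-35: reached.
node-27: reached.
Reached: node-25, node-42, node-35, and node-27 — 4 of the 6.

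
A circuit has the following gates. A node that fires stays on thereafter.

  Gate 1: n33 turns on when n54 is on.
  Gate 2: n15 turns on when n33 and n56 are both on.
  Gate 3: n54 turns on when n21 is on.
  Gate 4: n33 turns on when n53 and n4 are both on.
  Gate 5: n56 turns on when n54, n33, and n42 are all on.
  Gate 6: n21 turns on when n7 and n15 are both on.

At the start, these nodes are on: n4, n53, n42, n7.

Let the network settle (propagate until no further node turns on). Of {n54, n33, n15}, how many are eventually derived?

1

n53 and n4 are on, so n33 turns on (Gate 4).
n54 would need n21 (Gate 3), but n21 never turns on.
n33: reached.
n15 would need n33 and n56 (Gate 2), but n56 never turns on.
Reached: n33 — 1 of the 3.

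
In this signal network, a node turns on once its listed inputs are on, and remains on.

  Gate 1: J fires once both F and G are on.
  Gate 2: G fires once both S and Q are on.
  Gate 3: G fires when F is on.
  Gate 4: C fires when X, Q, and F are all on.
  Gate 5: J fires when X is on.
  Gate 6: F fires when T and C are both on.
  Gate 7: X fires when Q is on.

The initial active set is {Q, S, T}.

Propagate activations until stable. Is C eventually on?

C would need X, Q, and F (Gate 4), but F never turns on.

No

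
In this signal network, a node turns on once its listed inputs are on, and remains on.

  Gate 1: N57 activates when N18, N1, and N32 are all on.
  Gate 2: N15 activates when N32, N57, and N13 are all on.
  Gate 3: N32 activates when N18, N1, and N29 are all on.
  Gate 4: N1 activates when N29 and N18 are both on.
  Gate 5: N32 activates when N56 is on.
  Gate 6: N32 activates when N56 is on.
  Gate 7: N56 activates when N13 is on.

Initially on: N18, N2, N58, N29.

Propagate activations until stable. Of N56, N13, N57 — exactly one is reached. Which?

N29 and N18 are on, so N1 activates (Gate 4).
Gate 3: N18, N1, and N29 on → N32 on.
N18, N1, and N32 are on, so N57 activates (Gate 1).
N56 would need N13 (Gate 7), but N13 never turns on. No rule produces N13, and it is not given.

N57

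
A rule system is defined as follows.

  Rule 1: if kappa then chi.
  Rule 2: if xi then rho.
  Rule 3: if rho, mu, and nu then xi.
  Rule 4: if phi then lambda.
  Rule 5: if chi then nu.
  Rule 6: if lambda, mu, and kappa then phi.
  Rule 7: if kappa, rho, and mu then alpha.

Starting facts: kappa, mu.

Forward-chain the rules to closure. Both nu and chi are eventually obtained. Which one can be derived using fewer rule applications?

chi

chi: From kappa, Rule 1 gives chi. [1 rule application]
nu: From kappa, Rule 1 gives chi. From chi, Rule 5 gives nu. [2 rule applications]
chi needs fewer.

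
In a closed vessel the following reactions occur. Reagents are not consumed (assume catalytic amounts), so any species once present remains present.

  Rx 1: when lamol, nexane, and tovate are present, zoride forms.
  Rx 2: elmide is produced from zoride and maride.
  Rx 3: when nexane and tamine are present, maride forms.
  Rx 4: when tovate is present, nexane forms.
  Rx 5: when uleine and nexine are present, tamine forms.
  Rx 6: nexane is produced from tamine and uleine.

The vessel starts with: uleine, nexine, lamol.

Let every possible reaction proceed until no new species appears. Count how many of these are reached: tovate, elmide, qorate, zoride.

No rule produces tovate, and it is not given.
elmide would need zoride and maride (Rx 2), but zoride never forms.
No rule produces qorate, and it is not given.
zoride would need lamol, nexane, and tovate (Rx 1), but tovate never forms.
None of the 4 are reached.

0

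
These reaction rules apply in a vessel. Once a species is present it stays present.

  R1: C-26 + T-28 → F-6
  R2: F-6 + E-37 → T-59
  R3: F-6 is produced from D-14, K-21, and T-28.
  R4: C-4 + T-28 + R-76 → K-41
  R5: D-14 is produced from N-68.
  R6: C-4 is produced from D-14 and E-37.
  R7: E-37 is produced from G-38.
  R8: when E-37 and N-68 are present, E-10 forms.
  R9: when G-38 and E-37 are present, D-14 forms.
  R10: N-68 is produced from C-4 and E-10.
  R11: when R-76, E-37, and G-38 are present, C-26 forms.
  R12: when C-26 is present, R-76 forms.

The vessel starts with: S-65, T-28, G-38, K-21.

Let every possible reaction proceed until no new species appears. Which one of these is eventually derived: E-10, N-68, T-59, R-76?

G-38 present → E-37 forms (R7).
G-38 and E-37 present → D-14 forms (R9).
D-14, K-21, and T-28 present → F-6 forms (R3).
F-6 and E-37 present → T-59 forms (R2).
N-68 would need C-4 and E-10 (R10), but E-10 never forms. R-76 would need C-26 (R12), but C-26 never forms. E-10 would need E-37 and N-68 (R8), but N-68 never forms.

T-59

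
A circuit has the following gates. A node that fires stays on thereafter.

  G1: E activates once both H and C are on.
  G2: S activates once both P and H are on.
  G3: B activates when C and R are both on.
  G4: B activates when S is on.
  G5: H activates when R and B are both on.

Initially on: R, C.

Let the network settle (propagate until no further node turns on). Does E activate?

C and R are on, so B activates (G3).
R and B are on, so H activates (G5).
G1: H and C on → E on.

Yes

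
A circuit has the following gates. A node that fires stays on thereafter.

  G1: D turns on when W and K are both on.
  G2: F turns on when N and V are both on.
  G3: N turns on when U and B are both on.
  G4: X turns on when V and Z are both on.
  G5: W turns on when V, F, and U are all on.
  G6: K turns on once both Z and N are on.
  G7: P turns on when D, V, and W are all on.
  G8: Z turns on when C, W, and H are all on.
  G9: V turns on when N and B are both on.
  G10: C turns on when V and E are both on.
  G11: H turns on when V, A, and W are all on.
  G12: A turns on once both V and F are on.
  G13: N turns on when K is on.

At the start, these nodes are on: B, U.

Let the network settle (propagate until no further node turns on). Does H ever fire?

Yes

G3: U and B on → N on.
G9: N and B on → V on.
N and V are on, so F turns on (G2).
G5: V, F, and U on → W on.
G12: V and F on → A on.
V, A, and W are on, so H turns on (G11).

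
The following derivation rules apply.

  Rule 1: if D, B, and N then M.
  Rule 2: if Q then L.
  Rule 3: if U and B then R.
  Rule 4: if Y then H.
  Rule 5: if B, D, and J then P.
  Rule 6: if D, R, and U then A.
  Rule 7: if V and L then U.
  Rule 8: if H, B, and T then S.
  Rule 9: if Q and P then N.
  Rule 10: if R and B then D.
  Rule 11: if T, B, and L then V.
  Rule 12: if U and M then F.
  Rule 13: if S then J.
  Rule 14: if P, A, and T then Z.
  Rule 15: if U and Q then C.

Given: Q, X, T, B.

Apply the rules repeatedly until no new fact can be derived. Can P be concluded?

No

P would need B, D, and J (Rule 5), but J is never established.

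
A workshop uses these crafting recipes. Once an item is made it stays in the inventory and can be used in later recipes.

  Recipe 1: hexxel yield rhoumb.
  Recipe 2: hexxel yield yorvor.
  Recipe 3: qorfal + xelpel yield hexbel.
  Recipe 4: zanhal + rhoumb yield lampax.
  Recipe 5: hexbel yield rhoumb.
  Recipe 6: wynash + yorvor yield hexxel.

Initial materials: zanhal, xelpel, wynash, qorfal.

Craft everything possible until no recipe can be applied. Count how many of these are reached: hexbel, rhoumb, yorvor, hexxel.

2

Using Recipe 3, qorfal and xelpel make hexbel.
Using Recipe 5, hexbel makes rhoumb.
hexbel: reached.
rhoumb: reached.
yorvor would need hexxel (Recipe 2), but hexxel is never obtained.
hexxel would need wynash and yorvor (Recipe 6), but yorvor is never obtained.
Reached: hexbel and rhoumb — 2 of the 4.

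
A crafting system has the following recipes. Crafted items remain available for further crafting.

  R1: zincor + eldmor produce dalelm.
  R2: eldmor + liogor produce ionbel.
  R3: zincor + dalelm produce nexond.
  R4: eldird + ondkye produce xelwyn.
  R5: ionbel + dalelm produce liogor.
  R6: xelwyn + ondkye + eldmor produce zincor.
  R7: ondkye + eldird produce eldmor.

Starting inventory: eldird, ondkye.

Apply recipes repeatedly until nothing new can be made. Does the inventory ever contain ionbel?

ionbel would need eldmor and liogor (R2), but liogor is never obtained.

No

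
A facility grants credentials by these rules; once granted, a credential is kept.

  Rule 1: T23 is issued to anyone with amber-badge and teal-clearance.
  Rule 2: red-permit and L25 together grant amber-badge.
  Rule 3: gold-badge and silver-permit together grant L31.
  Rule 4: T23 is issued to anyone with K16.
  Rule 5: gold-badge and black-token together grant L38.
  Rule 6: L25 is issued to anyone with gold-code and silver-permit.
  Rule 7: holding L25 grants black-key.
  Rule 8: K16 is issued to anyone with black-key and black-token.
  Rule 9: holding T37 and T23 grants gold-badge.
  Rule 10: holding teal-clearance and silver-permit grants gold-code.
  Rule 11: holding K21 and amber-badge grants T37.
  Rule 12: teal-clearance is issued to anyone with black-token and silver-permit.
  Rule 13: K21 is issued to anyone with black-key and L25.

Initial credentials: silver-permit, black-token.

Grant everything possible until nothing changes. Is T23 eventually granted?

Holding black-token and silver-permit grants teal-clearance (Rule 12).
Holding teal-clearance and silver-permit grants gold-code (Rule 10).
Holding gold-code and silver-permit grants L25 (Rule 6).
Holding L25 grants black-key (Rule 7).
Holding black-key and black-token grants K16 (Rule 8).
Holding K16 grants T23 (Rule 4).

Yes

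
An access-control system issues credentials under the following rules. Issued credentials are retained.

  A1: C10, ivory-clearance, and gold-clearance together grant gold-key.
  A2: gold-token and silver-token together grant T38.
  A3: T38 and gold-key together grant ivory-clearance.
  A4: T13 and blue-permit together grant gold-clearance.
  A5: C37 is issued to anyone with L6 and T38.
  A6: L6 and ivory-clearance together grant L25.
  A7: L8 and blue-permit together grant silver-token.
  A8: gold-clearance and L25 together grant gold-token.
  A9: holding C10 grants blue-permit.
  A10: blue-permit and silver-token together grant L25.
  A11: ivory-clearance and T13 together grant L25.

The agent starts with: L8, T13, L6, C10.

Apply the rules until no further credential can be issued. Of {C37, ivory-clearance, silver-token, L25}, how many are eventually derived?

3

Holding C10 grants blue-permit (A9).
Holding T13 and blue-permit grants gold-clearance (A4).
Holding L8 and blue-permit grants silver-token (A7).
Holding blue-permit and silver-token grants L25 (A10).
Holding gold-clearance and L25 grants gold-token (A8).
Holding gold-token and silver-token grants T38 (A2).
Holding L6 and T38 grants C37 (A5).
C37: reached.
ivory-clearance would need T38 and gold-key (A3), but gold-key is never granted.
silver-token: reached.
L25: reached.
Reached: C37, silver-token, and L25 — 3 of the 4.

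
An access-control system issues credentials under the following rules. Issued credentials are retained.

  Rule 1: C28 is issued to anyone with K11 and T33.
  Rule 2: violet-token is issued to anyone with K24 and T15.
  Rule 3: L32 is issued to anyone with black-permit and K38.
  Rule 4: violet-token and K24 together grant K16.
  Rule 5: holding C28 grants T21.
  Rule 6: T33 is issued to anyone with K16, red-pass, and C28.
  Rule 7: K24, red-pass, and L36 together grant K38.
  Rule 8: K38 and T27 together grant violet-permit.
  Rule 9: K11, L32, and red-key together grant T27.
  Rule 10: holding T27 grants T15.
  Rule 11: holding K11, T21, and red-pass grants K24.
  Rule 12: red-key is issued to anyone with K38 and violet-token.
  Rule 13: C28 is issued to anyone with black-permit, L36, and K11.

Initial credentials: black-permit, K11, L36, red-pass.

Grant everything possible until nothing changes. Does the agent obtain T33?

T33 would need K16, red-pass, and C28 (Rule 6), but K16 is never granted.

No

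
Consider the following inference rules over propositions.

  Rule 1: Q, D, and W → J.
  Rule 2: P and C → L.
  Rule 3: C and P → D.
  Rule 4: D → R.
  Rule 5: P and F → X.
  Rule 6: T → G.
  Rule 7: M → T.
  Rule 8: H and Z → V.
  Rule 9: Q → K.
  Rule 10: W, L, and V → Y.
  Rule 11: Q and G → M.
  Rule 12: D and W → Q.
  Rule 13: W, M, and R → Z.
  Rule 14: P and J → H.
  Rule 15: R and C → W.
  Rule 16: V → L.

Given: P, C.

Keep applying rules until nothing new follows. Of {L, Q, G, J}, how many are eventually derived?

C and P hold, so D follows (Rule 3).
P and C hold, so L follows (Rule 2).
From D, Rule 4 gives R.
R and C hold, so W follows (Rule 15).
D and W hold, so Q follows (Rule 12).
Q, D, and W hold, so J follows (Rule 1).
L: reached.
Q: reached.
G would need T (Rule 6), but T is never established.
J: reached.
Reached: L, Q, and J — 3 of the 4.

3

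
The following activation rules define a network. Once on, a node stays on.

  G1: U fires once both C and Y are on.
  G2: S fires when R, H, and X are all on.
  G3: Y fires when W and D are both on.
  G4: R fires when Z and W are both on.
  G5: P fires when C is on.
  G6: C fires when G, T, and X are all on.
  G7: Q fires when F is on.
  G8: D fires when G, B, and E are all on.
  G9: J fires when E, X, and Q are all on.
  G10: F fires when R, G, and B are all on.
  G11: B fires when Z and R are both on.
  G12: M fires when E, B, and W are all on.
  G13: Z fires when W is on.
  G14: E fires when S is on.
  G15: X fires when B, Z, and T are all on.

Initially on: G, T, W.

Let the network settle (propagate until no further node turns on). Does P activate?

Yes

G13: W on → Z on.
G4: Z and W on → R on.
G11: Z and R on → B on.
B, Z, and T are on, so X fires (G15).
G, T, and X are on, so C fires (G6).
G5: C on → P on.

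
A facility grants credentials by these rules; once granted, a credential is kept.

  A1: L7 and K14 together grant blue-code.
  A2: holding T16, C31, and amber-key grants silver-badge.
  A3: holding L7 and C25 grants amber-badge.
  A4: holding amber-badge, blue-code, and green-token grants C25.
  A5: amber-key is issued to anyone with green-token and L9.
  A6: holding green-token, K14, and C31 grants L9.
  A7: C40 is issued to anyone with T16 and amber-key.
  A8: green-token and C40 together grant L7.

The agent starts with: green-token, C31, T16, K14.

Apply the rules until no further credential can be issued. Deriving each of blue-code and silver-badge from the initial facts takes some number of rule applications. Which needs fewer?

silver-badge: Holding green-token, K14, and C31 grants L9 (A6). Holding green-token and L9 grants amber-key (A5). Holding T16, C31, and amber-key grants silver-badge (A2). [3 rule applications]
blue-code: Holding green-token, K14, and C31 grants L9 (A6). Holding green-token and L9 grants amber-key (A5). Holding T16 and amber-key grants C40 (A7). Holding green-token and C40 grants L7 (A8). Holding L7 and K14 grants blue-code (A1). [5 rule applications]
silver-badge needs fewer.

silver-badge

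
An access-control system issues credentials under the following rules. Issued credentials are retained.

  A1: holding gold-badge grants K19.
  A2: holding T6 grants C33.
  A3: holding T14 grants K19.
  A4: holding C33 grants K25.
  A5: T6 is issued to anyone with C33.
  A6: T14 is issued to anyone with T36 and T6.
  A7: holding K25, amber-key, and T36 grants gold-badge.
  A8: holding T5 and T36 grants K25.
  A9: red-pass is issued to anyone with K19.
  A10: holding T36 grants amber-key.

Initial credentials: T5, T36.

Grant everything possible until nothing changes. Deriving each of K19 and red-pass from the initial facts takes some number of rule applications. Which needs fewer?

K19: Holding T36 grants amber-key (A10). Holding T5 and T36 grants K25 (A8). Holding K25, amber-key, and T36 grants gold-badge (A7). Holding gold-badge grants K19 (A1). [4 rule applications]
red-pass: Holding T36 grants amber-key (A10). Holding T5 and T36 grants K25 (A8). Holding K25, amber-key, and T36 grants gold-badge (A7). Holding gold-badge grants K19 (A1). Holding K19 grants red-pass (A9). [5 rule applications]
K19 needs fewer.

K19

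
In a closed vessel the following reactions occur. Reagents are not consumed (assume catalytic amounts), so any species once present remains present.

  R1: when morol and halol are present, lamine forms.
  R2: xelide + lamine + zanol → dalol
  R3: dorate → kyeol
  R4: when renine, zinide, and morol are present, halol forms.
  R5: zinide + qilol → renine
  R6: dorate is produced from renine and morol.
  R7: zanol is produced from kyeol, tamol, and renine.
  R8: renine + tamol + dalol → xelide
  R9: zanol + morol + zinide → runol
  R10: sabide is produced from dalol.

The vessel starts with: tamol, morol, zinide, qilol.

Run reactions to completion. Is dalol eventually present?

dalol would need xelide, lamine, and zanol (R2), but xelide never forms.

No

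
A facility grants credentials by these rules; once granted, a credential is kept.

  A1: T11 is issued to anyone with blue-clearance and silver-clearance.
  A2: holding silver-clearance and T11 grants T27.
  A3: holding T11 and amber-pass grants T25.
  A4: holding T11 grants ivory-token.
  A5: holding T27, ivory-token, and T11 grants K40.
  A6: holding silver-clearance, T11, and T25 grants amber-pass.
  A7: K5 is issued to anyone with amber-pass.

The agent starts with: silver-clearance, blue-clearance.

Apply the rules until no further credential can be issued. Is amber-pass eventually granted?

No

amber-pass would need silver-clearance, T11, and T25 (A6), but T25 is never granted.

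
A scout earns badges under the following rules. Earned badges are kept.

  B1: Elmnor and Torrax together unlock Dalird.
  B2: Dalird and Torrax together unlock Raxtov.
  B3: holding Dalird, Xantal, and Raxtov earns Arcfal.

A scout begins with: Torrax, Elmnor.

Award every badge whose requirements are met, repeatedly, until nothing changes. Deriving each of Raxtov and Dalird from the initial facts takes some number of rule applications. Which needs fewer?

Dalird: With Elmnor and Torrax, Dalird is earned (B1). [1 rule application]
Raxtov: With Elmnor and Torrax, Dalird is earned (B1). With Dalird and Torrax, Raxtov is earned (B2). [2 rule applications]
Dalird needs fewer.

Dalird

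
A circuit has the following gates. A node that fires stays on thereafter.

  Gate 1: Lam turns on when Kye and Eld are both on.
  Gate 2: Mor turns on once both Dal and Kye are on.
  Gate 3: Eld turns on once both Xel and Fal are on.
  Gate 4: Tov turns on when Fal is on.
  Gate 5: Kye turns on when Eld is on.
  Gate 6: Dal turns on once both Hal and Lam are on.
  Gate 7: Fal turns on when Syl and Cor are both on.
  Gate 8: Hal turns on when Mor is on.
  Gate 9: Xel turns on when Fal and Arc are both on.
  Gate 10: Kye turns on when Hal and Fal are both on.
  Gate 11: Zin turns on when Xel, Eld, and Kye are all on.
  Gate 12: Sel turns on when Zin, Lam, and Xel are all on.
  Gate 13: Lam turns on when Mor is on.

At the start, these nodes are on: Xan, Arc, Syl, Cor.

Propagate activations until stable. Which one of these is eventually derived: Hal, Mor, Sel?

Sel

Syl and Cor are on, so Fal turns on (Gate 7).
Fal and Arc are on, so Xel turns on (Gate 9).
Gate 3: Xel and Fal on → Eld on.
Eld is on, so Kye turns on (Gate 5).
Kye and Eld are on, so Lam turns on (Gate 1).
Xel, Eld, and Kye are on, so Zin turns on (Gate 11).
Zin, Lam, and Xel are on, so Sel turns on (Gate 12).
Hal would need Mor (Gate 8), but Mor never turns on. Mor would need Dal and Kye (Gate 2), but Dal never turns on.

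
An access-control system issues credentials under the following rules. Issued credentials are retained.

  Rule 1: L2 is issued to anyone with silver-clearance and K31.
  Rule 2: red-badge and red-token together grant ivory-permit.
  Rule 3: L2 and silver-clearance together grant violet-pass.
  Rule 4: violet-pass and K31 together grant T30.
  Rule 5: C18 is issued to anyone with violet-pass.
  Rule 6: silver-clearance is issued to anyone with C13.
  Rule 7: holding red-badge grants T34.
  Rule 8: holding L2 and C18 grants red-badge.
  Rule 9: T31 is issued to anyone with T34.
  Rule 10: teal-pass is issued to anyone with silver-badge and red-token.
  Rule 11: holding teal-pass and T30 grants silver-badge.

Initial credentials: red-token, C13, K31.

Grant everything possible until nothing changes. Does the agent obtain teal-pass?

No

teal-pass would need silver-badge and red-token (Rule 10), but silver-badge is never granted.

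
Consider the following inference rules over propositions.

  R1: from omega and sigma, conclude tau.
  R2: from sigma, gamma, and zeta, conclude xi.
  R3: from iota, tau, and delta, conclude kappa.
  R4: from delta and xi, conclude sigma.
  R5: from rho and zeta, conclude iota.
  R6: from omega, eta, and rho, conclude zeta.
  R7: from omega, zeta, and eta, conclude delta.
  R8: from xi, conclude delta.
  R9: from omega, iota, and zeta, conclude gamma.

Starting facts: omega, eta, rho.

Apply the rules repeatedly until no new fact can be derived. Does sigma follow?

No

sigma would need delta and xi (R4), but xi is never established.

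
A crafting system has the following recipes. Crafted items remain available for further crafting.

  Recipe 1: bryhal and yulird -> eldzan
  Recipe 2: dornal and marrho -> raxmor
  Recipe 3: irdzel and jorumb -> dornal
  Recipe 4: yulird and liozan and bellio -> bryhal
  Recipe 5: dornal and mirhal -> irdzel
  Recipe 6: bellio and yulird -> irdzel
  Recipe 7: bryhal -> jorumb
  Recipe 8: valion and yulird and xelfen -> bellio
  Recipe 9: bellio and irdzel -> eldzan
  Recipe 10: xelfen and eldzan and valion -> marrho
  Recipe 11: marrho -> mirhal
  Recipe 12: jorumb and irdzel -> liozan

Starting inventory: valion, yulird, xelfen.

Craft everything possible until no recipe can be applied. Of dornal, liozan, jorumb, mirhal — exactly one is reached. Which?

mirhal

Using Recipe 8, valion, yulird, and xelfen make bellio.
bellio and yulird -> irdzel (Recipe 6).
bellio and irdzel -> eldzan (Recipe 9).
Using Recipe 10, xelfen, eldzan, and valion make marrho.
marrho -> mirhal (Recipe 11).
liozan would need jorumb and irdzel (Recipe 12), but jorumb is never obtained. jorumb would need bryhal (Recipe 7), but bryhal is never obtained. dornal would need irdzel and jorumb (Recipe 3), but jorumb is never obtained.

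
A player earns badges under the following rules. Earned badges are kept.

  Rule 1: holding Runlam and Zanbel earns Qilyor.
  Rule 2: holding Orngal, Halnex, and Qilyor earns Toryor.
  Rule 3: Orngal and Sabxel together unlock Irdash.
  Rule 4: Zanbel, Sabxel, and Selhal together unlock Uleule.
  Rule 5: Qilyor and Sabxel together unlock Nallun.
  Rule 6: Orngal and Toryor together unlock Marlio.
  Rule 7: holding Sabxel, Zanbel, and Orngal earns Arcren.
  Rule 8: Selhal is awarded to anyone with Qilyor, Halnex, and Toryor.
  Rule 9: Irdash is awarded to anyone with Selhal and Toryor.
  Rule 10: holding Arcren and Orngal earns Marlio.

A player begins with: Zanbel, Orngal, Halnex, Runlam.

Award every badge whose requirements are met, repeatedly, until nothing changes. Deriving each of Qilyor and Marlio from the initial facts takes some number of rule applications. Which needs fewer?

Qilyor: With Runlam and Zanbel, Qilyor is earned (Rule 1). [1 rule application]
Marlio: With Runlam and Zanbel, Qilyor is earned (Rule 1). With Orngal, Halnex, and Qilyor, Toryor is earned (Rule 2). With Orngal and Toryor, Marlio is earned (Rule 6). [3 rule applications]
Qilyor needs fewer.

Qilyor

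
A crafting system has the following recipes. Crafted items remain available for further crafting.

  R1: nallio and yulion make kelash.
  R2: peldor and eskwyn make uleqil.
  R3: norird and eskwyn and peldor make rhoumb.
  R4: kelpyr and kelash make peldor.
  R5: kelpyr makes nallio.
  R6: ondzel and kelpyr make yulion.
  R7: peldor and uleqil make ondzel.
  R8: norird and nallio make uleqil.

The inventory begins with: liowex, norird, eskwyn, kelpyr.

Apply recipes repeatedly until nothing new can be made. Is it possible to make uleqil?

Using R5, kelpyr makes nallio.
Using R8, norird and nallio make uleqil.

Yes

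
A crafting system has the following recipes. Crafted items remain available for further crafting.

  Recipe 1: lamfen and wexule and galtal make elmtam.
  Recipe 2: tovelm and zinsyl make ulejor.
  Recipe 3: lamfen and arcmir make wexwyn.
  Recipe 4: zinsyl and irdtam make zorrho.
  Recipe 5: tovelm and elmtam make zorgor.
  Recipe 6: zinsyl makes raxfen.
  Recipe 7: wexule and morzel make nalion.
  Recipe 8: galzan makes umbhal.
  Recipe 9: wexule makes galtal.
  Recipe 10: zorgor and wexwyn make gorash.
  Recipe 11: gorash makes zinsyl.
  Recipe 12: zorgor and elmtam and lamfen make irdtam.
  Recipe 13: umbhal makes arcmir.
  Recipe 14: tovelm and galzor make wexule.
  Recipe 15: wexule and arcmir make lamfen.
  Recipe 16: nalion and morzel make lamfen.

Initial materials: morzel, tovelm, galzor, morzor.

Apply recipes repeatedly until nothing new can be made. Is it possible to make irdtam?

tovelm and galzor → wexule (Recipe 14).
Using Recipe 7, wexule and morzel make nalion.
wexule → galtal (Recipe 9).
nalion and morzel → lamfen (Recipe 16).
lamfen and wexule and galtal → elmtam (Recipe 1).
Using Recipe 5, tovelm and elmtam make zorgor.
zorgor and elmtam and lamfen → irdtam (Recipe 12).

Yes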